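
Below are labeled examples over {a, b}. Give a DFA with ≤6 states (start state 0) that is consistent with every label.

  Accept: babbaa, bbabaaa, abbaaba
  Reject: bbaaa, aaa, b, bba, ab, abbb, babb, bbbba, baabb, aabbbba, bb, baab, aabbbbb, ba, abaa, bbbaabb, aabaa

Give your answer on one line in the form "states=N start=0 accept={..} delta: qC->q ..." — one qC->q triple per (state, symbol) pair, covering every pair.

Fold the examples into a partial DFA from state 0: repeatedly fix the first undefined (state, symbol) met by the shortest-then-alphabetical prefix, trying targets in increasing order and rejecting any under which an Accept and a Reject string meet in one state with the same remainder; add a state when all current targets are rejected. Accepting states are where Accept strings end.
a: 0a undefined. 0a->0: ok.
b: 0b undefined. 0b->0: no, babbaa/bbaaa meet in 0. Open state 1: 0b->1.
ba: 1a undefined. 1a->0: ok.
bb: 1b undefined. 1b->0: no, babbaa/bbaaa meet in 0. 1b->1: no, babbaa/bbaaa meet in 0. Open state 2: 1b->2.
bba: 2a undefined. 2a->0: no, babbaa/bbaaa meet in 0. 2a->1: no, babbaa/bbaaa meet in 0. 2a->2: no, babbaa/bbaaa meet in 2. Open state 3: 2a->3.
bbb: 2b undefined. 2b->0: ok.
bbaa: 3a undefined. 3a->0: no, babbaa/bbaaa meet in 0. 3a->1: no, babbaa/b meet in 1. 3a->2: no, babbaa/babb meet in 2. 3a->3: no, babbaa/bbaaa meet in 3. Open state 4: 3a->4.
bbab: 3b undefined. 3b->0: no, bbabaaa/aaa meet in 0. 3b->1: no, bbabaaa/aaa meet in 0. 3b->2: no, bbabaaa/bbaaa meet in 4 with "a" left. 3b->3: ok.
bbaaa: 4a undefined. 4a->0: no, bbabaaa/bbaaa meet in 0. 4a->1: no, bbabaaa/aaa meet in 0. 4a->2: no, bbabaaa/bba meet in 3. 4a->3: ok.
abbaab: 4b undefined. 4b->0: no, abbaaba/aaa meet in 0. 4b->1: no, abbaaba/aaa meet in 0. 4b->2: no, abbaaba/bbaaa meet in 3. 4b->3: ok.
All examples now run through 5 states with every (state, symbol) defined. Accept strings end in {4}, Reject strings end in {0,1,2,3}; accept={4}.

states=5 start=0 accept={4} delta: 0a->0 0b->1 1a->0 1b->2 2a->3 2b->0 3a->4 3b->3 4a->3 4b->3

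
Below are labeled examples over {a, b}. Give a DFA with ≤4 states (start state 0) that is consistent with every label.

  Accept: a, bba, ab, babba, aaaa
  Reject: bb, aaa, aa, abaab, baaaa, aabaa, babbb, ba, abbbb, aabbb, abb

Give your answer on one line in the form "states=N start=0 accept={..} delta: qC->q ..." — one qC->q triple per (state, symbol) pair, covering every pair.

State merging on the prefix tree: take the shortest (then alphabetical) example prefix whose next move is undefined and point that move at state 0, else 1, else 2, ...; a target is out if some Accept/Reject pair would then sit in one state with the same input left (inseparable). If every existing state is out, open a new one.
a: 0a undefined. 0a->0: no, a/aaa meet in 0. Open state 1: 0a->1.
b: 0b undefined. 0b->0: no, a/ba meet in 1. 0b->1: no, ab/bb meet in 1 with "b" left. Open state 2: 0b->2.
aa: 1a undefined. 1a->0: no, a/aaa meet in 1. 1a->1: no, a/aaa meet in 1. 1a->2: ok.
ab: 1b undefined. 1b->0: ok.
ba: 2a undefined. 2a->0: no, ab/aaa meet in 0. 2a->1: no, a/aaa meet in 1. 2a->2: no, aaaa/aaa meet in 2. Open state 3: 2a->3.
bb: 2b undefined. 2b->0: no, ab/bb meet in 0. 2b->1: no, a/bb meet in 1. 2b->2: no, bba/aaa meet in 3. 2b->3: ok.
baa: 3a undefined. 3a->0: no, a/aabaa meet in 1. 3a->1: ok.
bab: 3b undefined. 3b->0: no, ab/abbbb meet in 0. 3b->1: no, a/abbbb meet in 1. 3b->2: ok.
All examples now run through 4 states with every (state, symbol) defined. Accept strings end in {0,1}, Reject strings end in {2,3}; accept={0,1}.

states=4 start=0 accept={0,1} delta: 0a->1 0b->2 1a->2 1b->0 2a->3 2b->3 3a->1 3b->2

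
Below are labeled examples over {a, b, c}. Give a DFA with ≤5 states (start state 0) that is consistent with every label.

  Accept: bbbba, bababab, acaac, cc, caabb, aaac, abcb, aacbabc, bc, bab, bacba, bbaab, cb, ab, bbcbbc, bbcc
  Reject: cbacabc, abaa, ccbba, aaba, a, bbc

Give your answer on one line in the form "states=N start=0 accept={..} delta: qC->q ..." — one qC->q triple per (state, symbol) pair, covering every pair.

Grow the machine one transition at a time. Run the examples from 0; the earliest place one falls off (shortest prefix, ties alphabetical) gets sent to the lowest-numbered state that keeps every Accept/Reject pair distinguishable — a pair clashes when both reach the same state with identical unread suffix — and to a fresh state only if none does.
a: 0a undefined. 0a->0: ok.
b: 0b undefined. 0b->0: no, bbbba/abaa meet in 0. Open state 1: 0b->1.
c: 0c undefined. 0c->0: no, acaac/a meet in 0. 0c->1: ok.
ba: 1a undefined. 1a->0: ok.
bb: 1b undefined. 1b->0: no, bbbba/abaa meet in 0. 1b->1: no, bbbba/abaa meet in 0. Open state 2: 1b->2.
bc: 1c undefined. 1c->0: no, cc/abaa meet in 0. 1c->1: ok.
bba: 2a undefined. 2a->0: no, bababab/cbacabc meet in 1. 2a->1: no, bababab/cbacabc meet in 1. 2a->2: ok.
bbb: 2b undefined. 2b->0: no, bbbba/abaa meet in 0. 2b->1: ok.
bbc: 2c undefined. 2c->0: no, bababab/cbacabc meet in 1. 2c->1: no, bababab/cbacabc meet in 1. 2c->2: no, bbbba/bbc meet in 2. Open state 3: 2c->3.
bbcb: 3b undefined. 3b->0: ok.
bbcc: 3c undefined. 3c->0: no, bbcc/abaa meet in 0. 3c->1: ok.
cbaca: 3a undefined. 3a->0: no, bababab/cbacabc meet in 1. 3a->1: ok.
All examples now run through 4 states with every (state, symbol) defined. Accept strings end in {1,2}, Reject strings end in {0,3}; accept={1,2}.

states=4 start=0 accept={1,2} delta: 0a->0 0b->1 0c->1 1a->0 1b->2 1c->1 2a->2 2b->1 2c->3 3a->1 3b->0 3c->1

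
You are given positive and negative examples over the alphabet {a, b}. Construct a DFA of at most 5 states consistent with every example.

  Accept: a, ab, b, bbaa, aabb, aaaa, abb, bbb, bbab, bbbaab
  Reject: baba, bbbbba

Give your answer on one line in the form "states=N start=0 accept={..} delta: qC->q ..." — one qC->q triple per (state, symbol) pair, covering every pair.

states=4 start=0 accept={0,1,2} delta: 0a->0 0b->1 1a->1 1b->2 2a->3 2b->0 3a->0 3b->0

Fold the examples into a partial DFA from state 0: repeatedly fix the first undefined (state, symbol) met by the shortest-then-alphabetical prefix, trying targets in increasing order and rejecting any under which an Accept and a Reject string meet in one state with the same remainder; add a state when all current targets are rejected. Accepting states are where Accept strings end.
a: 0a undefined. 0a->0: ok.
b: 0b undefined. 0b->0: no, a/baba meet in 0. Open state 1: 0b->1.
ba: 1a undefined. 1a->0: no, a/baba meet in 0. 1a->1: ok.
bb: 1b undefined. 1b->0: no, a/baba meet in 0. 1b->1: no, ab/baba meet in 1. Open state 2: 1b->2.
bba: 2a undefined. 2a->0: no, a/baba meet in 0. 2a->1: no, ab/baba meet in 1. 2a->2: no, bbaa/baba meet in 2. Open state 3: 2a->3.
bbb: 2b undefined. 2b->0: ok.
bbaa: 3a undefined. 3a->0: ok.
bbab: 3b undefined. 3b->0: ok.
All examples now run through 4 states with every (state, symbol) defined. Accept strings end in {0,1,2}, Reject strings end in {3}; accept={0,1,2}.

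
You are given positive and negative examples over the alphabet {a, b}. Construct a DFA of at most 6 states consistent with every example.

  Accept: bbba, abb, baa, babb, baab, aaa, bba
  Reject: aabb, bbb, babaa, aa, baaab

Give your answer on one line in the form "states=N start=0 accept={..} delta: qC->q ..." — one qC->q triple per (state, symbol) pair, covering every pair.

Fold the examples into a partial DFA from state 0: repeatedly fix the first undefined (state, symbol) met by the shortest-then-alphabetical prefix, trying targets in increasing order and rejecting any under which an Accept and a Reject string meet in one state with the same remainder; add a state when all current targets are rejected. Accepting states are where Accept strings end.
a: 0a undefined. 0a->0: no, abb/aabb meet in 0 with "bb" left. Open state 1: 0a->1.
b: 0b undefined. 0b->0: no, baa/aa meet in 1 with "a" left. 0b->1: no, abb/bbb meet in 1 with "bb" left. Open state 2: 0b->2.
aa: 1a undefined. 1a->0: ok.
ab: 1b undefined. 1b->0: ok.
ba: 2a undefined. 2a->0: no, abb/baaab meet in 2. 2a->1: no, baa/babaa meet in 0. 2a->2: no, babb/bbb meet in 2 with "bb" left. Open state 3: 2a->3.
bb: 2b undefined. 2b->0: no, abb/bbb meet in 2. 2b->1: no, bbba/aabb meet in 1. 2b->2: no, abb/aabb meet in 2. 2b->3: ok.
baa: 3a undefined. 3a->0: no, baa/aa meet in 0. 3a->1: no, abb/baaab meet in 2. 3a->2: no, baab/aabb meet in 3. 3a->3: no, baa/aabb meet in 3. Open state 4: 3a->4.
bab: 3b undefined. 3b->0: ok.
baaa: 4a undefined. 4a->0: no, abb/baaab meet in 2. 4a->1: ok.
baab: 4b undefined. 4b->0: no, baab/bbb meet in 0. 4b->1: ok.
All examples now run through 5 states with every (state, symbol) defined. Accept strings end in {1,2,4}, Reject strings end in {0,3}; accept={1,2,4}.

states=5 start=0 accept={1,2,4} delta: 0a->1 0b->2 1a->0 1b->0 2a->3 2b->3 3a->4 3b->0 4a->1 4b->1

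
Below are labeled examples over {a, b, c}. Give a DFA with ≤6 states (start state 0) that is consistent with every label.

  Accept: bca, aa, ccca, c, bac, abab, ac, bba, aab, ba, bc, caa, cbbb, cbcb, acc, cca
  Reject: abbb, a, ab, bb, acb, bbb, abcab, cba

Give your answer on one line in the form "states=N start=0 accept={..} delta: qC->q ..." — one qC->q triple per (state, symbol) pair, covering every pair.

states=5 start=0 accept={2,3,4} delta: 0a->1 0b->1 0c->2 1a->2 1b->1 1c->3 2a->1 2b->2 2c->4 3a->3 3b->0 3c->2 4a->2 4b->2 4c->1

Grow the machine one transition at a time. Run the examples from 0; the earliest place one falls off (shortest prefix, ties alphabetical) gets sent to the lowest-numbered state that keeps every Accept/Reject pair distinguishable — a pair clashes when both reach the same state with identical unread suffix — and to a fresh state only if none does.
a: 0a undefined. 0a->0: no, aa/a meet in 0. Open state 1: 0a->1.
b: 0b undefined. 0b->0: no, bba/a meet in 1. 0b->1: ok.
c: 0c undefined. 0c->0: no, aa/cba meet in 1 with "a" left. 0c->1: no, c/a meet in 1. Open state 2: 0c->2.
aa: 1a undefined. 1a->0: no, aab/a meet in 1. 1a->1: no, aa/a meet in 1. 1a->2: ok.
ab: 1b undefined. 1b->0: no, abab/abbb meet in 0. 1b->1: ok.
ac: 1c undefined. 1c->0: no, bca/abbb meet in 1. 1c->1: no, abab/abcab meet in 2 with "b" left. 1c->2: no, abab/acb meet in 2 with "b" left. Open state 3: 1c->3.
ca: 2a undefined. 2a->0: no, caa/abbb meet in 1. 2a->1: ok.
cb: 2b undefined. 2b->0: no, cbbb/abbb meet in 1. 2b->1: no, aa/cba meet in 2. 2b->2: ok.
cc: 2c undefined. 2c->0: no, ccca/abbb meet in 1. 2c->1: no, bac/abbb meet in 1. 2c->2: no, ccca/abbb meet in 1. 2c->3: no, cbcb/acb meet in 3 with "b" left. Open state 4: 2c->4.
acb: 3b undefined. 3b->0: ok.
acc: 3c undefined. 3c->0: no, acc/acb meet in 0. 3c->1: no, acc/abbb meet in 1. 3c->2: ok.
bca: 3a undefined. 3a->0: no, bca/acb meet in 0. 3a->1: no, bca/abbb meet in 1. 3a->2: no, bca/abcab meet in 2. 3a->3: ok.
cca: 4a undefined. 4a->0: no, cca/acb meet in 0. 4a->1: no, cca/abbb meet in 1. 4a->2: ok.
ccc: 4c undefined. 4c->0: no, ccca/abbb meet in 1. 4c->1: ok.
cbcb: 4b undefined. 4b->0: no, cbcb/acb meet in 0. 4b->1: no, cbcb/abbb meet in 1. 4b->2: ok.
All examples now run through 5 states with every (state, symbol) defined. Accept strings end in {2,3,4}, Reject strings end in {0,1}; accept={2,3,4}.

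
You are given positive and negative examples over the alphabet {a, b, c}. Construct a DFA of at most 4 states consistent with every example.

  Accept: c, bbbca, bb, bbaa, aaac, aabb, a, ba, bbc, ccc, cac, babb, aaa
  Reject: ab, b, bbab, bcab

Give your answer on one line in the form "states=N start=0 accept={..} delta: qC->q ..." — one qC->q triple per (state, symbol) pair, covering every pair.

State merging on the prefix tree: take the shortest (then alphabetical) example prefix whose next move is undefined and point that move at state 0, else 1, else 2, ...; a target is out if some Accept/Reject pair would then sit in one state with the same input left (inseparable). If every existing state is out, open a new one.
a: 0a undefined. 0a->0: ok.
b: 0b undefined. 0b->0: no, bb/ab meet in 0. Open state 1: 0b->1.
c: 0c undefined. 0c->0: ok.
ba: 1a undefined. 1a->0: ok.
bb: 1b undefined. 1b->0: ok.
bc: 1c undefined. 1c->0: ok.
All examples now run through 2 states with every (state, symbol) defined. Accept strings end in {0}, Reject strings end in {1}; accept={0}.

states=2 start=0 accept={0} delta: 0a->0 0b->1 0c->0 1a->0 1b->0 1c->0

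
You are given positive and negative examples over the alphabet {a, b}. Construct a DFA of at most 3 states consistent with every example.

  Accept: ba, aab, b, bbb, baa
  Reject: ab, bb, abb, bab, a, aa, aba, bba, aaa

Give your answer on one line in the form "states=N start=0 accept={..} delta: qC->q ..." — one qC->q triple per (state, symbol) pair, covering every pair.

Fold the examples into a partial DFA from state 0: repeatedly fix the first undefined (state, symbol) met by the shortest-then-alphabetical prefix, trying targets in increasing order and rejecting any under which an Accept and a Reject string meet in one state with the same remainder; add a state when all current targets are rejected. Accepting states are where Accept strings end.
a: 0a undefined. 0a->0: no, ba/aba meet in 0 with "ba" left. Open state 1: 0a->1.
b: 0b undefined. 0b->0: no, ba/a meet in 1. 0b->1: no, ba/aa meet in 1 with "a" left. Open state 2: 0b->2.
aa: 1a undefined. 1a->0: ok.
ab: 1b undefined. 1b->0: no, aab/abb meet in 2. 1b->1: ok.
ba: 2a undefined. 2a->0: no, ba/aa meet in 0. 2a->1: no, ba/ab meet in 1. 2a->2: ok.
bb: 2b undefined. 2b->0: ok.
All examples now run through 3 states with every (state, symbol) defined. Accept strings end in {2}, Reject strings end in {0,1}; accept={2}.

states=3 start=0 accept={2} delta: 0a->1 0b->2 1a->0 1b->1 2a->2 2b->0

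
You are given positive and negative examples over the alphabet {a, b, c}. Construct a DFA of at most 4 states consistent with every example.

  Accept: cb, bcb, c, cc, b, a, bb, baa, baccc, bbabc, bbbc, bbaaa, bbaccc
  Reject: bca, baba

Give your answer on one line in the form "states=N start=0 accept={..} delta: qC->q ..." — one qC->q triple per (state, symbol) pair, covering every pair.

State merging on the prefix tree: take the shortest (then alphabetical) example prefix whose next move is undefined and point that move at state 0, else 1, else 2, ...; a target is out if some Accept/Reject pair would then sit in one state with the same input left (inseparable). If every existing state is out, open a new one.
a: 0a undefined. 0a->0: ok.
b: 0b undefined. 0b->0: no, b/baba meet in 0. Open state 1: 0b->1.
c: 0c undefined. 0c->0: ok.
ba: 1a undefined. 1a->0: no, c/baba meet in 0. 1a->1: ok.
bb: 1b undefined. 1b->0: no, c/baba meet in 0. 1b->1: no, cb/baba meet in 1. Open state 2: 1b->2.
bc: 1c undefined. 1c->0: no, c/bca meet in 0. 1c->1: no, cb/bca meet in 1. 1c->2: ok.
bba: 2a undefined. 2a->0: no, c/bca meet in 0. 2a->1: no, cb/bca meet in 1. 2a->2: no, bb/bca meet in 2. Open state 3: 2a->3.
bbb: 2b undefined. 2b->0: ok.
bacc: 2c undefined. 2c->0: ok.
bbaa: 3a undefined. 3a->0: ok.
bbab: 3b undefined. 3b->0: ok.
bbac: 3c undefined. 3c->0: ok.
All examples now run through 4 states with every (state, symbol) defined. Accept strings end in {0,1,2}, Reject strings end in {3}; accept={0,1,2}.

states=4 start=0 accept={0,1,2} delta: 0a->0 0b->1 0c->0 1a->1 1b->2 1c->2 2a->3 2b->0 2c->0 3a->0 3b->0 3c->0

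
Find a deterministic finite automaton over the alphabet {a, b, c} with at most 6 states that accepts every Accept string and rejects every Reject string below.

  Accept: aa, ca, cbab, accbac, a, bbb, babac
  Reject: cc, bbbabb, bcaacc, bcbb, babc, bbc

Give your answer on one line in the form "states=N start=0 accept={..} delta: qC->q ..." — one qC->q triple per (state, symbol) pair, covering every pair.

states=3 start=0 accept={0,1} delta: 0a->0 0b->1 0c->1 1a->0 1b->2 1c->2 2a->0 2b->1 2c->2

Grow the machine one transition at a time. Run the examples from 0; the earliest place one falls off (shortest prefix, ties alphabetical) gets sent to the lowest-numbered state that keeps every Accept/Reject pair distinguishable — a pair clashes when both reach the same state with identical unread suffix — and to a fresh state only if none does.
a: 0a undefined. 0a->0: ok.
b: 0b undefined. 0b->0: no, aa/bbbabb meet in 0. Open state 1: 0b->1.
c: 0c undefined. 0c->0: no, aa/cc meet in 0. 0c->1: ok.
ba: 1a undefined. 1a->0: ok.
bb: 1b undefined. 1b->0: no, aa/bbbabb meet in 0. 1b->1: no, cbab/bbbabb meet in 1. Open state 2: 1b->2.
bc: 1c undefined. 1c->0: no, aa/cc meet in 0. 1c->1: no, bbb/bcbb meet in 2 with "b" left. 1c->2: ok.
bbb: 2b undefined. 2b->0: no, accbac/bcbb meet in 1. 2b->1: ok.
bbc: 2c undefined. 2c->0: no, aa/bbc meet in 0. 2c->1: no, accbac/bbc meet in 1. 2c->2: ok.
bca: 2a undefined. 2a->0: ok.
All examples now run through 3 states with every (state, symbol) defined. Accept strings end in {0,1}, Reject strings end in {2}; accept={0,1}.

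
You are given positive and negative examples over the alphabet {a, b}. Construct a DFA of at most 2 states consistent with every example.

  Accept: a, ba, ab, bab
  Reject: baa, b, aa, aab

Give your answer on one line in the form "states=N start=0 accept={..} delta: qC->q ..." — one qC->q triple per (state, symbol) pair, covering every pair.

states=2 start=0 accept={1} delta: 0a->1 0b->0 1a->0 1b->1

State merging on the prefix tree: take the shortest (then alphabetical) example prefix whose next move is undefined and point that move at state 0, else 1, else 2, ...; a target is out if some Accept/Reject pair would then sit in one state with the same input left (inseparable). If every existing state is out, open a new one.
a: 0a undefined. 0a->0: no, a/aa meet in 0. Open state 1: 0a->1.
b: 0b undefined. 0b->0: ok.
aa: 1a undefined. 1a->0: ok.
ab: 1b undefined. 1b->0: no, ab/baa meet in 0. 1b->1: ok.
All examples now run through 2 states with every (state, symbol) defined. Accept strings end in {1}, Reject strings end in {0}; accept={1}.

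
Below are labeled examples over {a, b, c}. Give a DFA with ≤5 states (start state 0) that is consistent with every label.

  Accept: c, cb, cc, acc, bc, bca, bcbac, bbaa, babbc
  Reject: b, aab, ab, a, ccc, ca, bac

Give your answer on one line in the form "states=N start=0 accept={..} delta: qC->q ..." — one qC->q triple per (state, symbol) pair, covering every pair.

states=4 start=0 accept={2,3} delta: 0a->0 0b->1 0c->2 1a->3 1b->1 1c->3 2a->0 2b->2 2c->3 3a->2 3b->0 3c->0

Grow the machine one transition at a time. Run the examples from 0; the earliest place one falls off (shortest prefix, ties alphabetical) gets sent to the lowest-numbered state that keeps every Accept/Reject pair distinguishable — a pair clashes when both reach the same state with identical unread suffix — and to a fresh state only if none does.
a: 0a undefined. 0a->0: ok.
b: 0b undefined. 0b->0: no, c/bac meet in 0 with "c" left. Open state 1: 0b->1.
c: 0c undefined. 0c->0: no, c/a meet in 0. 0c->1: no, c/b meet in 1. Open state 2: 0c->2.
ba: 1a undefined. 1a->0: no, c/bac meet in 2. 1a->1: no, bc/bac meet in 1 with "c" left. 1a->2: no, cc/bac meet in 2 with "c" left. Open state 3: 1a->3.
bb: 1b undefined. 1b->0: no, bbaa/a meet in 0. 1b->1: ok.
bc: 1c undefined. 1c->0: no, bc/a meet in 0. 1c->1: no, bc/b meet in 1. 1c->2: no, bca/ca meet in 2 with "a" left. 1c->3: ok.
ca: 2a undefined. 2a->0: ok.
cb: 2b undefined. 2b->0: no, cb/a meet in 0. 2b->1: no, cb/b meet in 1. 2b->2: ok.
cc: 2c undefined. 2c->0: no, c/ccc meet in 2. 2c->1: no, cc/b meet in 1. 2c->2: no, c/ccc meet in 2. 2c->3: ok.
bab: 3b undefined. 3b->0: ok.
bac: 3c undefined. 3c->0: ok.
bca: 3a undefined. 3a->0: no, bca/a meet in 0. 3a->1: no, bca/b meet in 1. 3a->2: ok.
All examples now run through 4 states with every (state, symbol) defined. Accept strings end in {2,3}, Reject strings end in {0,1}; accept={2,3}.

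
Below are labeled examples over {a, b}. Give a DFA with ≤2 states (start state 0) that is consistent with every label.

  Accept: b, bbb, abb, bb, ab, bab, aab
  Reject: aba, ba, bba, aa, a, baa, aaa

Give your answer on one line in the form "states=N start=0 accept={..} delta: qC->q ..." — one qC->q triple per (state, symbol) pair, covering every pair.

states=2 start=0 accept={1} delta: 0a->0 0b->1 1a->0 1b->1

State merging on the prefix tree: take the shortest (then alphabetical) example prefix whose next move is undefined and point that move at state 0, else 1, else 2, ...; a target is out if some Accept/Reject pair would then sit in one state with the same input left (inseparable). If every existing state is out, open a new one.
a: 0a undefined. 0a->0: ok.
b: 0b undefined. 0b->0: no, b/aba meet in 0. Open state 1: 0b->1.
ba: 1a undefined. 1a->0: ok.
bb: 1b undefined. 1b->0: no, abb/aba meet in 0. 1b->1: ok.
All examples now run through 2 states with every (state, symbol) defined. Accept strings end in {1}, Reject strings end in {0}; accept={1}.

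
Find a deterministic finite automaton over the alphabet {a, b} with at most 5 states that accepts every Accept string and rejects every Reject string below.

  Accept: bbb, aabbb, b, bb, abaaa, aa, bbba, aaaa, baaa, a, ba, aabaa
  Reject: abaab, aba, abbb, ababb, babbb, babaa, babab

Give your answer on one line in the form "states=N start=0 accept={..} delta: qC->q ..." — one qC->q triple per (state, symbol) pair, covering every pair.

states=5 start=0 accept={0,1} delta: 0a->1 0b->0 1a->0 1b->2 2a->3 2b->1 3a->4 3b->3 4a->0 4b->2

State merging on the prefix tree: take the shortest (then alphabetical) example prefix whose next move is undefined and point that move at state 0, else 1, else 2, ...; a target is out if some Accept/Reject pair would then sit in one state with the same input left (inseparable). If every existing state is out, open a new one.
a: 0a undefined. 0a->0: no, bbb/abbb meet in 0 with "bbb" left. Open state 1: 0a->1.
b: 0b undefined. 0b->0: ok.
aa: 1a undefined. 1a->0: ok.
ab: 1b undefined. 1b->0: no, bbb/abaab meet in 0. 1b->1: no, bbb/aba meet in 0. Open state 2: 1b->2.
aba: 2a undefined. 2a->0: no, bbb/aba meet in 0. 2a->1: no, bbb/abaab meet in 0. 2a->2: no, abaaa/aba meet in 2. Open state 3: 2a->3.
abb: 2b undefined. 2b->0: no, bbb/abbb meet in 0. 2b->1: ok.
abaa: 3a undefined. 3a->0: no, bbb/abaab meet in 0. 3a->1: no, bbba/babaa meet in 1. 3a->2: no, abaaa/aba meet in 3. 3a->3: no, abaaa/aba meet in 3. Open state 4: 3a->4.
abab: 3b undefined. 3b->0: no, bbb/ababb meet in 0. 3b->1: no, bbba/babab meet in 1. 3b->2: no, bbba/ababb meet in 1. 3b->3: ok.
abaaa: 4a undefined. 4a->0: ok.
abaab: 4b undefined. 4b->0: no, bbb/abaab meet in 0. 4b->1: no, bbba/abaab meet in 1. 4b->2: ok.
All examples now run through 5 states with every (state, symbol) defined. Accept strings end in {0,1}, Reject strings end in {2,3,4}; accept={0,1}.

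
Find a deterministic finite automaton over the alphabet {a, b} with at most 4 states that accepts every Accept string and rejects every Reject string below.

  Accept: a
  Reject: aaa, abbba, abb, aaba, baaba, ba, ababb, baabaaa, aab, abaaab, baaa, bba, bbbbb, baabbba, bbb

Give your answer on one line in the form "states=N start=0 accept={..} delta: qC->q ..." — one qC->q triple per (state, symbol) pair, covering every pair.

Grow the machine one transition at a time. Run the examples from 0; the earliest place one falls off (shortest prefix, ties alphabetical) gets sent to the lowest-numbered state that keeps every Accept/Reject pair distinguishable — a pair clashes when both reach the same state with identical unread suffix — and to a fresh state only if none does.
a: 0a undefined. 0a->0: no, a/aaa meet in 0. Open state 1: 0a->1.
b: 0b undefined. 0b->0: no, a/ba meet in 1. 0b->1: ok.
aa: 1a undefined. 1a->0: no, a/aaa meet in 1. 1a->1: no, a/aaa meet in 1. Open state 2: 1a->2.
ab: 1b undefined. 1b->0: no, a/abbba meet in 1. 1b->1: no, a/abb meet in 1. 1b->2: ok.
aaa: 2a undefined. 2a->0: no, a/baabaaa meet in 1. 2a->1: no, a/aaa meet in 1. 2a->2: ok.
aab: 2b undefined. 2b->0: no, a/aaba meet in 1. 2b->1: no, a/abb meet in 1. 2b->2: ok.
All examples now run through 3 states with every (state, symbol) defined. Accept strings end in {1}, Reject strings end in {2}; accept={1}.

states=3 start=0 accept={1} delta: 0a->1 0b->1 1a->2 1b->2 2a->2 2b->2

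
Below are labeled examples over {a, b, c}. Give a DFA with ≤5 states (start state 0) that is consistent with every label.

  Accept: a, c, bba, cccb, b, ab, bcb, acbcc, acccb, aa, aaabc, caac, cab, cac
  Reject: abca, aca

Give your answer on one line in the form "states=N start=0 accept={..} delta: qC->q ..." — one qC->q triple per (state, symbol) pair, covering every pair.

states=3 start=0 accept={0,1} delta: 0a->0 0b->0 0c->1 1a->2 1b->0 1c->0 2a->0 2b->0 2c->0

Grow the machine one transition at a time. Run the examples from 0; the earliest place one falls off (shortest prefix, ties alphabetical) gets sent to the lowest-numbered state that keeps every Accept/Reject pair distinguishable — a pair clashes when both reach the same state with identical unread suffix — and to a fresh state only if none does.
a: 0a undefined. 0a->0: ok.
b: 0b undefined. 0b->0: ok.
c: 0c undefined. 0c->0: no, a/abca meet in 0. Open state 1: 0c->1.
ca: 1a undefined. 1a->0: no, a/abca meet in 0. 1a->1: no, c/abca meet in 1. Open state 2: 1a->2.
cc: 1c undefined. 1c->0: ok.
acb: 1b undefined. 1b->0: ok.
caa: 2a undefined. 2a->0: ok.
cab: 2b undefined. 2b->0: ok.
cac: 2c undefined. 2c->0: ok.
All examples now run through 3 states with every (state, symbol) defined. Accept strings end in {0,1}, Reject strings end in {2}; accept={0,1}.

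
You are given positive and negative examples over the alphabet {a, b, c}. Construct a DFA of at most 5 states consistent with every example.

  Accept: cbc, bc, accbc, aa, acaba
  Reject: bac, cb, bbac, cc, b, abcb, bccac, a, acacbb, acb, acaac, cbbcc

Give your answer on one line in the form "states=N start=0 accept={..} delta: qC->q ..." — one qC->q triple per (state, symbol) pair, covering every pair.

Fold the examples into a partial DFA from state 0: repeatedly fix the first undefined (state, symbol) met by the shortest-then-alphabetical prefix, trying targets in increasing order and rejecting any under which an Accept and a Reject string meet in one state with the same remainder; add a state when all current targets are rejected. Accepting states are where Accept strings end.
a: 0a undefined. 0a->0: no, aa/a meet in 0. Open state 1: 0a->1.
b: 0b undefined. 0b->0: ok.
c: 0c undefined. 0c->0: no, cbc/cb meet in 0. 0c->1: no, bc/a meet in 1. Open state 2: 0c->2.
aa: 1a undefined. 1a->0: no, aa/b meet in 0. 1a->1: no, aa/a meet in 1. 1a->2: ok.
ab: 1b undefined. 1b->0: ok.
ac: 1c undefined. 1c->0: no, acaba/a meet in 1. 1c->1: ok.
cb: 2b undefined. 2b->0: no, acaba/bac meet in 1. 2b->1: no, cbc/bac meet in 1. 2b->2: no, cbc/cc meet in 2 with "c" left. Open state 3: 2b->3.
cc: 2c undefined. 2c->0: ok.
cbb: 3b undefined. 3b->0: ok.
cbc: 3c undefined. 3c->0: no, cbc/cc meet in 0. 3c->1: no, cbc/bac meet in 1. 3c->2: ok.
acaa: 2a undefined. 2a->0: no, cbc/acaac meet in 2. 2a->1: ok.
acaba: 3a undefined. 3a->0: no, acaba/cc meet in 0. 3a->1: no, acaba/bac meet in 1. 3a->2: ok.
All examples now run through 4 states with every (state, symbol) defined. Accept strings end in {2}, Reject strings end in {0,1,3}; accept={2}.

states=4 start=0 accept={2} delta: 0a->1 0b->0 0c->2 1a->2 1b->0 1c->1 2a->1 2b->3 2c->0 3a->2 3b->0 3c->2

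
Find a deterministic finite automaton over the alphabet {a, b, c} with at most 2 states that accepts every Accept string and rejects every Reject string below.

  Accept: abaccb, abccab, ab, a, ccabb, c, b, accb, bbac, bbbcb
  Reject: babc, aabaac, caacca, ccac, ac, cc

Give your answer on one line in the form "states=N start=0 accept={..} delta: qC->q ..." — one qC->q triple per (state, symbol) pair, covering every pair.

Fold the examples into a partial DFA from state 0: repeatedly fix the first undefined (state, symbol) met by the shortest-then-alphabetical prefix, trying targets in increasing order and rejecting any under which an Accept and a Reject string meet in one state with the same remainder; add a state when all current targets are rejected. Accepting states are where Accept strings end.
a: 0a undefined. 0a->0: no, c/ac meet in 0 with "c" left. Open state 1: 0a->1.
b: 0b undefined. 0b->0: no, bbac/ac meet in 1 with "c" left. 0b->1: ok.
c: 0c undefined. 0c->0: no, c/cc meet in 0. 0c->1: ok.
aa: 1a undefined. 1a->0: ok.
ab: 1b undefined. 1b->0: no, bbac/babc meet in 1 with "c" left. 1b->1: ok.
ac: 1c undefined. 1c->0: ok.
All examples now run through 2 states with every (state, symbol) defined. Accept strings end in {1}, Reject strings end in {0}; accept={1}.

states=2 start=0 accept={1} delta: 0a->1 0b->1 0c->1 1a->0 1b->1 1c->0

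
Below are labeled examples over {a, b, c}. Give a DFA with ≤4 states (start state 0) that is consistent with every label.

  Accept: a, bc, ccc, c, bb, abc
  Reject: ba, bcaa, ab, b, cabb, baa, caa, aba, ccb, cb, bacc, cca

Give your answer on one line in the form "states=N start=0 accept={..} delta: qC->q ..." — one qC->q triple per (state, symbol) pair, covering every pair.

Fold the examples into a partial DFA from state 0: repeatedly fix the first undefined (state, symbol) met by the shortest-then-alphabetical prefix, trying targets in increasing order and rejecting any under which an Accept and a Reject string meet in one state with the same remainder; add a state when all current targets are rejected. Accepting states are where Accept strings end.
a: 0a undefined. 0a->0: ok.
b: 0b undefined. 0b->0: no, a/ba meet in 0. Open state 1: 0b->1.
c: 0c undefined. 0c->0: no, a/caa meet in 0. 0c->1: no, c/ab meet in 1. Open state 2: 0c->2.
ba: 1a undefined. 1a->0: no, a/ba meet in 0. 1a->1: ok.
bb: 1b undefined. 1b->0: ok.
bc: 1c undefined. 1c->0: no, a/bcaa meet in 0. 1c->1: no, bc/ba meet in 1. 1c->2: ok.
ca: 2a undefined. 2a->0: no, a/bcaa meet in 0. 2a->1: ok.
cb: 2b undefined. 2b->0: no, a/cb meet in 0. 2b->1: ok.
cc: 2c undefined. 2c->0: no, a/bacc meet in 0. 2c->1: no, a/ccb meet in 0. 2c->2: no, bc/bacc meet in 2. Open state 3: 2c->3.
cca: 3a undefined. 3a->0: no, a/cca meet in 0. 3a->1: ok.
ccb: 3b undefined. 3b->0: no, a/ccb meet in 0. 3b->1: ok.
ccc: 3c undefined. 3c->0: ok.
All examples now run through 4 states with every (state, symbol) defined. Accept strings end in {0,2}, Reject strings end in {1,3}; accept={0,2}.

states=4 start=0 accept={0,2} delta: 0a->0 0b->1 0c->2 1a->1 1b->0 1c->2 2a->1 2b->1 2c->3 3a->1 3b->1 3c->0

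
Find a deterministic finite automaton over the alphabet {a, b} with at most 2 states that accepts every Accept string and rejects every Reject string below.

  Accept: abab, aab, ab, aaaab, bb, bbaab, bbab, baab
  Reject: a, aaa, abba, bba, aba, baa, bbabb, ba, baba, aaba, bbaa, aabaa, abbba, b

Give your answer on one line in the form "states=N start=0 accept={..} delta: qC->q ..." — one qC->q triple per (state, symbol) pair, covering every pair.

states=2 start=0 accept={0} delta: 0a->1 0b->1 1a->1 1b->0

Fold the examples into a partial DFA from state 0: repeatedly fix the first undefined (state, symbol) met by the shortest-then-alphabetical prefix, trying targets in increasing order and rejecting any under which an Accept and a Reject string meet in one state with the same remainder; add a state when all current targets are rejected. Accepting states are where Accept strings end.
a: 0a undefined. 0a->0: no, aab/b meet in 0 with "b" left. Open state 1: 0a->1.
b: 0b undefined. 0b->0: no, bb/b meet in 0. 0b->1: ok.
aa: 1a undefined. 1a->0: no, aab/a meet in 1. 1a->1: ok.
ab: 1b undefined. 1b->0: ok.
All examples now run through 2 states with every (state, symbol) defined. Accept strings end in {0}, Reject strings end in {1}; accept={0}.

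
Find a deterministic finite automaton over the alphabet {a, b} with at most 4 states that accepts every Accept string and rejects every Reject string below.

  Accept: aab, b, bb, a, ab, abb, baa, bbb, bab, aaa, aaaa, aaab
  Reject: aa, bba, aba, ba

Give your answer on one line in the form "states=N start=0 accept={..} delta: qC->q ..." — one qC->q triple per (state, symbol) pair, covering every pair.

Fold the examples into a partial DFA from state 0: repeatedly fix the first undefined (state, symbol) met by the shortest-then-alphabetical prefix, trying targets in increasing order and rejecting any under which an Accept and a Reject string meet in one state with the same remainder; add a state when all current targets are rejected. Accepting states are where Accept strings end.
a: 0a undefined. 0a->0: no, a/aa meet in 0. Open state 1: 0a->1.
b: 0b undefined. 0b->0: no, a/bba meet in 1. 0b->1: ok.
aa: 1a undefined. 1a->0: no, aaaa/aa meet in 0. 1a->1: no, b/aa meet in 1. Open state 2: 1a->2.
ab: 1b undefined. 1b->0: no, b/bba meet in 1. 1b->1: ok.
aaa: 2a undefined. 2a->0: ok.
aab: 2b undefined. 2b->0: ok.
All examples now run through 3 states with every (state, symbol) defined. Accept strings end in {0,1}, Reject strings end in {2}; accept={0,1}.

states=3 start=0 accept={0,1} delta: 0a->1 0b->1 1a->2 1b->1 2a->0 2b->0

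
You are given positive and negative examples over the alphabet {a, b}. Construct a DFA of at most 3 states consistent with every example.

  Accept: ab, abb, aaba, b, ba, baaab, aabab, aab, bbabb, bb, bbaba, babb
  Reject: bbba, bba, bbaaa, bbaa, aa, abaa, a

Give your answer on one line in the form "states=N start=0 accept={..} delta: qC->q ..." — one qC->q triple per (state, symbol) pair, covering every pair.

states=3 start=0 accept={1,2} delta: 0a->0 0b->1 1a->2 1b->2 2a->0 2b->2

State merging on the prefix tree: take the shortest (then alphabetical) example prefix whose next move is undefined and point that move at state 0, else 1, else 2, ...; a target is out if some Accept/Reject pair would then sit in one state with the same input left (inseparable). If every existing state is out, open a new one.
a: 0a undefined. 0a->0: ok.
b: 0b undefined. 0b->0: no, ab/bbba meet in 0. Open state 1: 0b->1.
ba: 1a undefined. 1a->0: no, aaba/aa meet in 0. 1a->1: no, ab/abaa meet in 1. Open state 2: 1a->2.
bb: 1b undefined. 1b->0: no, abb/bba meet in 0. 1b->1: no, aaba/bbba meet in 2. 1b->2: ok.
baa: 2a undefined. 2a->0: ok.
bab: 2b undefined. 2b->0: no, aabab/bbba meet in 0. 2b->1: no, abb/bbba meet in 2. 2b->2: ok.
All examples now run through 3 states with every (state, symbol) defined. Accept strings end in {1,2}, Reject strings end in {0}; accept={1,2}.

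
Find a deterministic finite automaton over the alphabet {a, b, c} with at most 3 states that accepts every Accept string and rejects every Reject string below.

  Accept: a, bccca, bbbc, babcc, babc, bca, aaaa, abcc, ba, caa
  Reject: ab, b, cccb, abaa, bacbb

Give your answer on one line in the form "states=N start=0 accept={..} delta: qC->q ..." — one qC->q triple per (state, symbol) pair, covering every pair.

Grow the machine one transition at a time. Run the examples from 0; the earliest place one falls off (shortest prefix, ties alphabetical) gets sent to the lowest-numbered state that keeps every Accept/Reject pair distinguishable — a pair clashes when both reach the same state with identical unread suffix — and to a fresh state only if none does.
a: 0a undefined. 0a->0: ok.
b: 0b undefined. 0b->0: no, a/ab meet in 0. Open state 1: 0b->1.
c: 0c undefined. 0c->0: ok.
ba: 1a undefined. 1a->0: no, a/abaa meet in 0. 1a->1: no, ba/ab meet in 1. Open state 2: 1a->2.
bb: 1b undefined. 1b->0: ok.
bc: 1c undefined. 1c->0: ok.
bab: 2b undefined. 2b->0: ok.
bac: 2c undefined. 2c->0: no, a/bacbb meet in 0. 2c->1: ok.
abaa: 2a undefined. 2a->0: no, a/abaa meet in 0. 2a->1: ok.
All examples now run through 3 states with every (state, symbol) defined. Accept strings end in {0,2}, Reject strings end in {1}; accept={0,2}.

states=3 start=0 accept={0,2} delta: 0a->0 0b->1 0c->0 1a->2 1b->0 1c->0 2a->1 2b->0 2c->1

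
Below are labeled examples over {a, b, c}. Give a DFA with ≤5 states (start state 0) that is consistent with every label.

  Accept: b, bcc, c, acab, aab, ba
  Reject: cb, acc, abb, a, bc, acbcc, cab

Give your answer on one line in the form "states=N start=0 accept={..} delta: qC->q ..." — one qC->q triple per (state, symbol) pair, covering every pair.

State merging on the prefix tree: take the shortest (then alphabetical) example prefix whose next move is undefined and point that move at state 0, else 1, else 2, ...; a target is out if some Accept/Reject pair would then sit in one state with the same input left (inseparable). If every existing state is out, open a new one.
a: 0a undefined. 0a->0: no, acab/cab meet in 0 with "cab" left. Open state 1: 0a->1.
b: 0b undefined. 0b->0: no, c/bc meet in 0 with "c" left. 0b->1: no, b/a meet in 1. Open state 2: 0b->2.
c: 0c undefined. 0c->0: no, b/cb meet in 2. 0c->1: no, c/a meet in 1. 0c->2: ok.
aa: 1a undefined. 1a->0: ok.
ab: 1b undefined. 1b->0: no, b/abb meet in 2. 1b->1: ok.
ac: 1c undefined. 1c->0: no, b/acc meet in 2. 1c->1: ok.
ba: 2a undefined. 2a->0: no, b/cab meet in 2. 2a->1: no, ba/acc meet in 1. 2a->2: ok.
bc: 2c undefined. 2c->0: ok.
cb: 2b undefined. 2b->0: ok.
All examples now run through 3 states with every (state, symbol) defined. Accept strings end in {2}, Reject strings end in {0,1}; accept={2}.

states=3 start=0 accept={2} delta: 0a->1 0b->2 0c->2 1a->0 1b->1 1c->1 2a->2 2b->0 2c->0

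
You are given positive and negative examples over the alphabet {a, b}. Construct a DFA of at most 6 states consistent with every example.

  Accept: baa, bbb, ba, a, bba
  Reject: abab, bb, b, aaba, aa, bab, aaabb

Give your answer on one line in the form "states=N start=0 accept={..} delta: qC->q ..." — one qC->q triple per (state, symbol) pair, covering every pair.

Grow the machine one transition at a time. Run the examples from 0; the earliest place one falls off (shortest prefix, ties alphabetical) gets sent to the lowest-numbered state that keeps every Accept/Reject pair distinguishable — a pair clashes when both reach the same state with identical unread suffix — and to a fresh state only if none does.
a: 0a undefined. 0a->0: no, ba/aaba meet in 0 with "ba" left. Open state 1: 0a->1.
b: 0b undefined. 0b->0: no, baa/aa meet in 1 with "a" left. 0b->1: no, ba/aa meet in 1 with "a" left. Open state 2: 0b->2.
aa: 1a undefined. 1a->0: no, ba/aaba meet in 2 with "a" left. 1a->1: no, a/aa meet in 1. 1a->2: no, bba/aaba meet in 2 with "ba" left. Open state 3: 1a->3.
ab: 1b undefined. 1b->0: ok.
ba: 2a undefined. 2a->0: no, ba/abab meet in 0. 2a->1: no, baa/aa meet in 3. 2a->2: no, baa/b meet in 2. 2a->3: no, ba/aa meet in 3. Open state 4: 2a->4.
bb: 2b undefined. 2b->0: no, bbb/b meet in 2. 2b->1: no, bbb/abab meet in 0. 2b->2: no, bbb/bb meet in 2. 2b->3: ok.
aaa: 3a undefined. 3a->0: no, bba/abab meet in 0. 3a->1: ok.
aab: 3b undefined. 3b->0: no, bbb/abab meet in 0. 3b->1: ok.
baa: 4a undefined. 4a->0: no, baa/abab meet in 0. 4a->1: ok.
bab: 4b undefined. 4b->0: ok.
All examples now run through 5 states with every (state, symbol) defined. Accept strings end in {1,4}, Reject strings end in {0,2,3}; accept={1,4}.

states=5 start=0 accept={1,4} delta: 0a->1 0b->2 1a->3 1b->0 2a->4 2b->3 3a->1 3b->1 4a->1 4b->0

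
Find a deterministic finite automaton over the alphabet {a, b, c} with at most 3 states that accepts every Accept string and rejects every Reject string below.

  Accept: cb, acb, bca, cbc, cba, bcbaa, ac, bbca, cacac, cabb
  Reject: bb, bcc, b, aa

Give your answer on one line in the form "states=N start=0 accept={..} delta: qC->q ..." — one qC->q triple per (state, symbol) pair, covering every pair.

Fold the examples into a partial DFA from state 0: repeatedly fix the first undefined (state, symbol) met by the shortest-then-alphabetical prefix, trying targets in increasing order and rejecting any under which an Accept and a Reject string meet in one state with the same remainder; add a state when all current targets are rejected. Accepting states are where Accept strings end.
a: 0a undefined. 0a->0: ok.
b: 0b undefined. 0b->0: ok.
c: 0c undefined. 0c->0: no, cb/bb meet in 0. Open state 1: 0c->1.
ca: 1a undefined. 1a->0: no, bca/bb meet in 0. 1a->1: ok.
cb: 1b undefined. 1b->0: no, cb/bb meet in 0. 1b->1: no, cbc/bcc meet in 1 with "c" left. Open state 2: 1b->2.
bcc: 1c undefined. 1c->0: ok.
cba: 2a undefined. 2a->0: no, cba/bb meet in 0. 2a->1: ok.
cbc: 2c undefined. 2c->0: no, cbc/bb meet in 0. 2c->1: ok.
cabb: 2b undefined. 2b->0: no, cabb/bb meet in 0. 2b->1: ok.
All examples now run through 3 states with every (state, symbol) defined. Accept strings end in {1,2}, Reject strings end in {0}; accept={1,2}.

states=3 start=0 accept={1,2} delta: 0a->0 0b->0 0c->1 1a->1 1b->2 1c->0 2a->1 2b->1 2c->1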